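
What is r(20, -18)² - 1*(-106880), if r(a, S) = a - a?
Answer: 106880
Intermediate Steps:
r(a, S) = 0
r(20, -18)² - 1*(-106880) = 0² - 1*(-106880) = 0 + 106880 = 106880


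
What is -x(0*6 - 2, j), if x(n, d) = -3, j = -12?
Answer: 3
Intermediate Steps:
-x(0*6 - 2, j) = -1*(-3) = 3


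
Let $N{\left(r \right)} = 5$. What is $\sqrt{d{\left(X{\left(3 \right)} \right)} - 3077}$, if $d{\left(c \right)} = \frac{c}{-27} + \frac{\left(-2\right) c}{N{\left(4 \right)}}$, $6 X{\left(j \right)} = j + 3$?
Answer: $\frac{29 i \sqrt{7410}}{45} \approx 55.475 i$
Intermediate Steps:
$X{\left(j \right)} = \frac{1}{2} + \frac{j}{6}$ ($X{\left(j \right)} = \frac{j + 3}{6} = \frac{3 + j}{6} = \frac{1}{2} + \frac{j}{6}$)
$d{\left(c \right)} = - \frac{59 c}{135}$ ($d{\left(c \right)} = \frac{c}{-27} + \frac{\left(-2\right) c}{5} = c \left(- \frac{1}{27}\right) + - 2 c \frac{1}{5} = - \frac{c}{27} - \frac{2 c}{5} = - \frac{59 c}{135}$)
$\sqrt{d{\left(X{\left(3 \right)} \right)} - 3077} = \sqrt{- \frac{59 \left(\frac{1}{2} + \frac{1}{6} \cdot 3\right)}{135} - 3077} = \sqrt{- \frac{59 \left(\frac{1}{2} + \frac{1}{2}\right)}{135} - 3077} = \sqrt{\left(- \frac{59}{135}\right) 1 - 3077} = \sqrt{- \frac{59}{135} - 3077} = \sqrt{- \frac{415454}{135}} = \frac{29 i \sqrt{7410}}{45}$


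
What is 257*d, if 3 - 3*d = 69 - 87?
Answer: 1799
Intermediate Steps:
d = 7 (d = 1 - (69 - 87)/3 = 1 - ⅓*(-18) = 1 + 6 = 7)
257*d = 257*7 = 1799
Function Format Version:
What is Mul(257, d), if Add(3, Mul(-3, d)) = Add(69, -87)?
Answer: 1799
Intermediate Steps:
d = 7 (d = Add(1, Mul(Rational(-1, 3), Add(69, -87))) = Add(1, Mul(Rational(-1, 3), -18)) = Add(1, 6) = 7)
Mul(257, d) = Mul(257, 7) = 1799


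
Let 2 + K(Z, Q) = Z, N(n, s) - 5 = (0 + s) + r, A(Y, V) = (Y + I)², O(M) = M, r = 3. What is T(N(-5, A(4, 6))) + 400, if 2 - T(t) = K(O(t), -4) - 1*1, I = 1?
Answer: 372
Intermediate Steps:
A(Y, V) = (1 + Y)² (A(Y, V) = (Y + 1)² = (1 + Y)²)
N(n, s) = 8 + s (N(n, s) = 5 + ((0 + s) + 3) = 5 + (s + 3) = 5 + (3 + s) = 8 + s)
K(Z, Q) = -2 + Z
T(t) = 5 - t (T(t) = 2 - ((-2 + t) - 1*1) = 2 - ((-2 + t) - 1) = 2 - (-3 + t) = 2 + (3 - t) = 5 - t)
T(N(-5, A(4, 6))) + 400 = (5 - (8 + (1 + 4)²)) + 400 = (5 - (8 + 5²)) + 400 = (5 - (8 + 25)) + 400 = (5 - 1*33) + 400 = (5 - 33) + 400 = -28 + 400 = 372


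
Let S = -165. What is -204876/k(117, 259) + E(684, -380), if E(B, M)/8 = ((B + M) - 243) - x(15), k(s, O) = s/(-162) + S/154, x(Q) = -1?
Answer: 12963236/113 ≈ 1.1472e+5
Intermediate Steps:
k(s, O) = -15/14 - s/162 (k(s, O) = s/(-162) - 165/154 = s*(-1/162) - 165*1/154 = -s/162 - 15/14 = -15/14 - s/162)
E(B, M) = -1936 + 8*B + 8*M (E(B, M) = 8*(((B + M) - 243) - 1*(-1)) = 8*((-243 + B + M) + 1) = 8*(-242 + B + M) = -1936 + 8*B + 8*M)
-204876/k(117, 259) + E(684, -380) = -204876/(-15/14 - 1/162*117) + (-1936 + 8*684 + 8*(-380)) = -204876/(-15/14 - 13/18) + (-1936 + 5472 - 3040) = -204876/(-113/63) + 496 = -204876*(-63/113) + 496 = 12907188/113 + 496 = 12963236/113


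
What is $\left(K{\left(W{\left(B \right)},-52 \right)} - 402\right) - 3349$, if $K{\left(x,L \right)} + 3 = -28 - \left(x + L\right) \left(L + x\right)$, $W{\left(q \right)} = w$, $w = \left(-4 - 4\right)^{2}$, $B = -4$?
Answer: $-3926$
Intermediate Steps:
$w = 64$ ($w = \left(-8\right)^{2} = 64$)
$W{\left(q \right)} = 64$
$K{\left(x,L \right)} = -31 - \left(L + x\right)^{2}$ ($K{\left(x,L \right)} = -3 - \left(28 + \left(x + L\right) \left(L + x\right)\right) = -3 - \left(28 + \left(L + x\right) \left(L + x\right)\right) = -3 - \left(28 + \left(L + x\right)^{2}\right) = -31 - \left(L + x\right)^{2}$)
$\left(K{\left(W{\left(B \right)},-52 \right)} - 402\right) - 3349 = \left(\left(-31 - \left(-52 + 64\right)^{2}\right) - 402\right) - 3349 = \left(\left(-31 - 12^{2}\right) - 402\right) - 3349 = \left(\left(-31 - 144\right) - 402\right) - 3349 = \left(-175 - 402\right) - 3349 = -577 - 3349 = -3926$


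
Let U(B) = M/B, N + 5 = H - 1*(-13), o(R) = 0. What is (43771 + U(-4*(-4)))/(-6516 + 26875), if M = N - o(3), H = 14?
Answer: 350179/162872 ≈ 2.1500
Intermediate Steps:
N = 22 (N = -5 + (14 - 1*(-13)) = -5 + (14 + 13) = -5 + 27 = 22)
M = 22 (M = 22 - 1*0 = 22 + 0 = 22)
U(B) = 22/B
(43771 + U(-4*(-4)))/(-6516 + 26875) = (43771 + 22/((-4*(-4))))/(-6516 + 26875) = (43771 + 22/16)/20359 = (43771 + 22*(1/16))*(1/20359) = (43771 + 11/8)*(1/20359) = (350179/8)*(1/20359) = 350179/162872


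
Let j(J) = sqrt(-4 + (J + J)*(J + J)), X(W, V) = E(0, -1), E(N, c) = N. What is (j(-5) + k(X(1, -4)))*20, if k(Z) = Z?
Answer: 80*sqrt(6) ≈ 195.96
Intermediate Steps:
X(W, V) = 0
j(J) = sqrt(-4 + 4*J**2) (j(J) = sqrt(-4 + (2*J)*(2*J)) = sqrt(-4 + 4*J**2))
(j(-5) + k(X(1, -4)))*20 = (2*sqrt(-1 + (-5)**2) + 0)*20 = (2*sqrt(-1 + 25) + 0)*20 = (2*sqrt(24) + 0)*20 = (2*(2*sqrt(6)) + 0)*20 = (4*sqrt(6) + 0)*20 = (4*sqrt(6))*20 = 80*sqrt(6)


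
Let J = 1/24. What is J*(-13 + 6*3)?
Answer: 5/24 ≈ 0.20833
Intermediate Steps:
J = 1/24 ≈ 0.041667
J*(-13 + 6*3) = (-13 + 6*3)/24 = (-13 + 18)/24 = (1/24)*5 = 5/24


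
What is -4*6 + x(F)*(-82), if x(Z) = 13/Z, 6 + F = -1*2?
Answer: 437/4 ≈ 109.25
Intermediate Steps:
F = -8 (F = -6 - 1*2 = -6 - 2 = -8)
-4*6 + x(F)*(-82) = -4*6 + (13/(-8))*(-82) = -24 + (13*(-⅛))*(-82) = -24 - 13/8*(-82) = -24 + 533/4 = 437/4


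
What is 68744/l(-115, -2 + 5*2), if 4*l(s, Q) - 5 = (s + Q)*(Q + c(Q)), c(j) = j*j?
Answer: -274976/7699 ≈ -35.716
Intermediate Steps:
c(j) = j**2
l(s, Q) = 5/4 + (Q + s)*(Q + Q**2)/4 (l(s, Q) = 5/4 + ((s + Q)*(Q + Q**2))/4 = 5/4 + ((Q + s)*(Q + Q**2))/4 = 5/4 + (Q + s)*(Q + Q**2)/4)
68744/l(-115, -2 + 5*2) = 68744/(5/4 + (-2 + 5*2)**2/4 + (-2 + 5*2)**3/4 + (1/4)*(-2 + 5*2)*(-115) + (1/4)*(-115)*(-2 + 5*2)**2) = 68744/(5/4 + (-2 + 10)**2/4 + (-2 + 10)**3/4 + (1/4)*(-2 + 10)*(-115) + (1/4)*(-115)*(-2 + 10)**2) = 68744/(5/4 + (1/4)*8**2 + (1/4)*8**3 + (1/4)*8*(-115) + (1/4)*(-115)*8**2) = 68744/(5/4 + (1/4)*64 + (1/4)*512 - 230 + (1/4)*(-115)*64) = 68744/(5/4 + 16 + 128 - 230 - 1840) = 68744/(-7699/4) = 68744*(-4/7699) = -274976/7699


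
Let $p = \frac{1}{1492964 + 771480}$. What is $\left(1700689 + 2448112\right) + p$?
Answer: $\frac{9394727531645}{2264444} \approx 4.1488 \cdot 10^{6}$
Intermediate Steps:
$p = \frac{1}{2264444} \approx 4.4161 \cdot 10^{-7}$
$\left(1700689 + 2448112\right) + p = \left(1700689 + 2448112\right) + \frac{1}{2264444} = 4148801 + \frac{1}{2264444} = \frac{9394727531645}{2264444}$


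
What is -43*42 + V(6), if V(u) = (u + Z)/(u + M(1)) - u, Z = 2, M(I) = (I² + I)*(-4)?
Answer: -1816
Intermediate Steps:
M(I) = -4*I - 4*I² (M(I) = (I + I²)*(-4) = -4*I - 4*I²)
V(u) = -u + (2 + u)/(-8 + u) (V(u) = (u + 2)/(u - 4*1*(1 + 1)) - u = (2 + u)/(u - 4*1*2) - u = (2 + u)/(u - 8) - u = (2 + u)/(-8 + u) - u = -u + (2 + u)/(-8 + u))
-43*42 + V(6) = -43*42 + (2 - 1*6² + 9*6)/(-8 + 6) = -1806 + (2 - 1*36 + 54)/(-2) = -1806 - (2 - 36 + 54)/2 = -1806 - ½*20 = -1806 - 10 = -1816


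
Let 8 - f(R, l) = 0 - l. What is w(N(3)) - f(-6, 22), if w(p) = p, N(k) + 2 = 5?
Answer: -27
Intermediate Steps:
N(k) = 3 (N(k) = -2 + 5 = 3)
f(R, l) = 8 + l (f(R, l) = 8 - (0 - l) = 8 - (-1)*l = 8 + l)
w(N(3)) - f(-6, 22) = 3 - (8 + 22) = 3 - 1*30 = 3 - 30 = -27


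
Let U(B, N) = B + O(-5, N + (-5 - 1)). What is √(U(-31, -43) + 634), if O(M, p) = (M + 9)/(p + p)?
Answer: √29545/7 ≈ 24.555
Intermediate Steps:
O(M, p) = (9 + M)/(2*p) (O(M, p) = (9 + M)/((2*p)) = (9 + M)*(1/(2*p)) = (9 + M)/(2*p))
U(B, N) = B + 2/(-6 + N) (U(B, N) = B + (9 - 5)/(2*(N + (-5 - 1))) = B + (½)*4/(N - 6) = B + (½)*4/(-6 + N) = B + 2/(-6 + N))
√(U(-31, -43) + 634) = √((2 - 31*(-6 - 43))/(-6 - 43) + 634) = √((2 - 31*(-49))/(-49) + 634) = √(-(2 + 1519)/49 + 634) = √(-1/49*1521 + 634) = √(-1521/49 + 634) = √(29545/49) = √29545/7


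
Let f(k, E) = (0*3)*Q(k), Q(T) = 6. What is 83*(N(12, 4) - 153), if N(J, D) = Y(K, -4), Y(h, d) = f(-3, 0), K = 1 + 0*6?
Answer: -12699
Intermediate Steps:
K = 1 (K = 1 + 0 = 1)
f(k, E) = 0 (f(k, E) = (0*3)*6 = 0*6 = 0)
Y(h, d) = 0
N(J, D) = 0
83*(N(12, 4) - 153) = 83*(0 - 153) = 83*(-153) = -12699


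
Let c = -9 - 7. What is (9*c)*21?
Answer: -3024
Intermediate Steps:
c = -16
(9*c)*21 = (9*(-16))*21 = -144*21 = -3024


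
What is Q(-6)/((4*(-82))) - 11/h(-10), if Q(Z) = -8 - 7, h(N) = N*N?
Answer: -527/8200 ≈ -0.064268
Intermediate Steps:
h(N) = N²
Q(Z) = -15
Q(-6)/((4*(-82))) - 11/h(-10) = -15/(4*(-82)) - 11/((-10)²) = -15/(-328) - 11/100 = -15*(-1/328) - 11*1/100 = 15/328 - 11/100 = -527/8200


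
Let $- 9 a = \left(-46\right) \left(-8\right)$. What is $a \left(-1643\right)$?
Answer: $\frac{604624}{9} \approx 67181.0$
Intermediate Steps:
$a = - \frac{368}{9}$ ($a = - \frac{\left(-46\right) \left(-8\right)}{9} = \left(- \frac{1}{9}\right) 368 = - \frac{368}{9} \approx -40.889$)
$a \left(-1643\right) = \left(- \frac{368}{9}\right) \left(-1643\right) = \frac{604624}{9}$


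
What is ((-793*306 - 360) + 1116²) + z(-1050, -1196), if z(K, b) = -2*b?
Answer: 1004830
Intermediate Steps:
((-793*306 - 360) + 1116²) + z(-1050, -1196) = ((-793*306 - 360) + 1116²) - 2*(-1196) = ((-242658 - 360) + 1245456) + 2392 = (-243018 + 1245456) + 2392 = 1002438 + 2392 = 1004830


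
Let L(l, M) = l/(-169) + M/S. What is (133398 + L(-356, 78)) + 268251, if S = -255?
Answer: 5769713751/14365 ≈ 4.0165e+5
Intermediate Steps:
L(l, M) = -l/169 - M/255 (L(l, M) = l/(-169) + M/(-255) = l*(-1/169) + M*(-1/255) = -l/169 - M/255)
(133398 + L(-356, 78)) + 268251 = (133398 + (-1/169*(-356) - 1/255*78)) + 268251 = (133398 + (356/169 - 26/85)) + 268251 = (133398 + 25866/14365) + 268251 = 1916288136/14365 + 268251 = 5769713751/14365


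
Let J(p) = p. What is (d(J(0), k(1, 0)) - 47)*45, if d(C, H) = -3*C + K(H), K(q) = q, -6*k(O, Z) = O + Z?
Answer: -4245/2 ≈ -2122.5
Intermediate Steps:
k(O, Z) = -O/6 - Z/6 (k(O, Z) = -(O + Z)/6 = -O/6 - Z/6)
d(C, H) = H - 3*C (d(C, H) = -3*C + H = H - 3*C)
(d(J(0), k(1, 0)) - 47)*45 = (((-⅙*1 - ⅙*0) - 3*0) - 47)*45 = (((-⅙ + 0) + 0) - 47)*45 = ((-⅙ + 0) - 47)*45 = (-⅙ - 47)*45 = -283/6*45 = -4245/2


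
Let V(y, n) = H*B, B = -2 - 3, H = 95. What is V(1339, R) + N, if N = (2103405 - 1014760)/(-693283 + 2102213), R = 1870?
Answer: -133630621/281786 ≈ -474.23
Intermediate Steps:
N = 217729/281786 (N = 1088645/1408930 = 1088645*(1/1408930) = 217729/281786 ≈ 0.77267)
B = -5
V(y, n) = -475 (V(y, n) = 95*(-5) = -475)
V(1339, R) + N = -475 + 217729/281786 = -133630621/281786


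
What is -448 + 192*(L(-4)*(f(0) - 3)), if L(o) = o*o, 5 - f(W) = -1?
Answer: 8768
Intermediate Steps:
f(W) = 6 (f(W) = 5 - 1*(-1) = 5 + 1 = 6)
L(o) = o²
-448 + 192*(L(-4)*(f(0) - 3)) = -448 + 192*((-4)²*(6 - 3)) = -448 + 192*(16*3) = -448 + 192*48 = -448 + 9216 = 8768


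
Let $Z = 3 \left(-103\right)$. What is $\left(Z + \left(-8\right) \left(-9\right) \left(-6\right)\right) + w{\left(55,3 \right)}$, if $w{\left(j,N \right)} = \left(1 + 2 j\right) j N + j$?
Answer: $17629$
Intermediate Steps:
$Z = -309$
$w{\left(j,N \right)} = j + N j \left(1 + 2 j\right)$ ($w{\left(j,N \right)} = j \left(1 + 2 j\right) N + j = N j \left(1 + 2 j\right) + j = j + N j \left(1 + 2 j\right)$)
$\left(Z + \left(-8\right) \left(-9\right) \left(-6\right)\right) + w{\left(55,3 \right)} = \left(-309 + \left(-8\right) \left(-9\right) \left(-6\right)\right) + 55 \left(1 + 3 + 2 \cdot 3 \cdot 55\right) = \left(-309 + 72 \left(-6\right)\right) + 55 \left(1 + 3 + 330\right) = \left(-309 - 432\right) + 55 \cdot 334 = -741 + 18370 = 17629$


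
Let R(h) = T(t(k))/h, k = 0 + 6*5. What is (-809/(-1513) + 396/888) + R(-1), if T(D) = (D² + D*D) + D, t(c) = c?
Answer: -204780665/111962 ≈ -1829.0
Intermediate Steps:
k = 30 (k = 0 + 30 = 30)
T(D) = D + 2*D² (T(D) = (D² + D²) + D = 2*D² + D = D + 2*D²)
R(h) = 1830/h (R(h) = (30*(1 + 2*30))/h = (30*(1 + 60))/h = (30*61)/h = 1830/h)
(-809/(-1513) + 396/888) + R(-1) = (-809/(-1513) + 396/888) + 1830/(-1) = (-809*(-1/1513) + 396*(1/888)) + 1830*(-1) = (809/1513 + 33/74) - 1830 = 109795/111962 - 1830 = -204780665/111962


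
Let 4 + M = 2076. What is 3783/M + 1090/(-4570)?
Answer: 1502983/946904 ≈ 1.5873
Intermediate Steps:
M = 2072 (M = -4 + 2076 = 2072)
3783/M + 1090/(-4570) = 3783/2072 + 1090/(-4570) = 3783*(1/2072) + 1090*(-1/4570) = 3783/2072 - 109/457 = 1502983/946904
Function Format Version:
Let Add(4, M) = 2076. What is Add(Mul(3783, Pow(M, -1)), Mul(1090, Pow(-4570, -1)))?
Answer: Rational(1502983, 946904) ≈ 1.5873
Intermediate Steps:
M = 2072 (M = Add(-4, 2076) = 2072)
Add(Mul(3783, Pow(M, -1)), Mul(1090, Pow(-4570, -1))) = Add(Mul(3783, Pow(2072, -1)), Mul(1090, Pow(-4570, -1))) = Add(Mul(3783, Rational(1, 2072)), Mul(1090, Rational(-1, 4570))) = Add(Rational(3783, 2072), Rational(-109, 457)) = Rational(1502983, 946904)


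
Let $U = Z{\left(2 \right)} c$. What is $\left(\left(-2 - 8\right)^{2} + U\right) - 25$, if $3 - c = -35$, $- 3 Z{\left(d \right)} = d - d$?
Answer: $75$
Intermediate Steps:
$Z{\left(d \right)} = 0$ ($Z{\left(d \right)} = - \frac{d - d}{3} = \left(- \frac{1}{3}\right) 0 = 0$)
$c = 38$ ($c = 3 - -35 = 3 + 35 = 38$)
$U = 0$ ($U = 0 \cdot 38 = 0$)
$\left(\left(-2 - 8\right)^{2} + U\right) - 25 = \left(\left(-2 - 8\right)^{2} + 0\right) - 25 = \left(\left(-10\right)^{2} + 0\right) - 25 = \left(100 + 0\right) - 25 = 100 - 25 = 75$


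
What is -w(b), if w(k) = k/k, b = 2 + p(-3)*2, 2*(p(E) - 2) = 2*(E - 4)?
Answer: -1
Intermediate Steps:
p(E) = -2 + E (p(E) = 2 + (2*(E - 4))/2 = 2 + (2*(-4 + E))/2 = 2 + (-8 + 2*E)/2 = 2 + (-4 + E) = -2 + E)
b = -8 (b = 2 + (-2 - 3)*2 = 2 - 5*2 = 2 - 10 = -8)
w(k) = 1
-w(b) = -1*1 = -1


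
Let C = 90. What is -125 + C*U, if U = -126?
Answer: -11465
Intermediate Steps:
-125 + C*U = -125 + 90*(-126) = -125 - 11340 = -11465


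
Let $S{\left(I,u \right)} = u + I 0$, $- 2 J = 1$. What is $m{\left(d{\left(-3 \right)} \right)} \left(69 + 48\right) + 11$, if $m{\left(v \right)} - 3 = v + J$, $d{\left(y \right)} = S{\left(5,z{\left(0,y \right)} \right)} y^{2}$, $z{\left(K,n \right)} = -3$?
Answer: $- \frac{5711}{2} \approx -2855.5$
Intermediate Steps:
$J = - \frac{1}{2}$ ($J = \left(- \frac{1}{2}\right) 1 = - \frac{1}{2} \approx -0.5$)
$S{\left(I,u \right)} = u$ ($S{\left(I,u \right)} = u + 0 = u$)
$d{\left(y \right)} = - 3 y^{2}$
$m{\left(v \right)} = \frac{5}{2} + v$ ($m{\left(v \right)} = 3 + \left(v - \frac{1}{2}\right) = 3 + \left(- \frac{1}{2} + v\right) = \frac{5}{2} + v$)
$m{\left(d{\left(-3 \right)} \right)} \left(69 + 48\right) + 11 = \left(\frac{5}{2} - 3 \left(-3\right)^{2}\right) \left(69 + 48\right) + 11 = \left(\frac{5}{2} - 27\right) 117 + 11 = \left(- \frac{49}{2}\right) 117 + 11 = - \frac{5733}{2} + 11 = - \frac{5711}{2}$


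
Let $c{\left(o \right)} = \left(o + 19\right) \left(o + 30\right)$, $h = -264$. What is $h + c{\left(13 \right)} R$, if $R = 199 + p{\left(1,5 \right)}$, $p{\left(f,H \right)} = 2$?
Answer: $276312$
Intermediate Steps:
$R = 201$ ($R = 199 + 2 = 201$)
$c{\left(o \right)} = \left(19 + o\right) \left(30 + o\right)$
$h + c{\left(13 \right)} R = -264 + \left(570 + 13^{2} + 49 \cdot 13\right) 201 = -264 + \left(570 + 169 + 637\right) 201 = -264 + 1376 \cdot 201 = -264 + 276576 = 276312$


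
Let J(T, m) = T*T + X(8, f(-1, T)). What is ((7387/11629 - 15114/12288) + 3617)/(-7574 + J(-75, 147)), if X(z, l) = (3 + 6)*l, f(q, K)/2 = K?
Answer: -86129001589/78569617408 ≈ -1.0962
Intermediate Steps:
f(q, K) = 2*K
X(z, l) = 9*l
J(T, m) = T**2 + 18*T (J(T, m) = T*T + 9*(2*T) = T**2 + 18*T)
((7387/11629 - 15114/12288) + 3617)/(-7574 + J(-75, 147)) = ((7387/11629 - 15114/12288) + 3617)/(-7574 - 75*(18 - 75)) = ((7387*(1/11629) - 15114*1/12288) + 3617)/(-7574 - 75*(-57)) = ((7387/11629 - 2519/2048) + 3617)/(-7574 + 4275) = (-14164875/23816192 + 3617)/(-3299) = (86129001589/23816192)*(-1/3299) = -86129001589/78569617408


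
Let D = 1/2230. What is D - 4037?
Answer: -9002509/2230 ≈ -4037.0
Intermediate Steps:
D = 1/2230 ≈ 0.00044843
D - 4037 = 1/2230 - 4037 = -9002509/2230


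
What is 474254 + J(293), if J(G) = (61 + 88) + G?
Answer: 474696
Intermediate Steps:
J(G) = 149 + G
474254 + J(293) = 474254 + (149 + 293) = 474254 + 442 = 474696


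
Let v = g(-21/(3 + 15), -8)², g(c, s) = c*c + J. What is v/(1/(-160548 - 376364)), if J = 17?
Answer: -14661757997/81 ≈ -1.8101e+8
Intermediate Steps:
g(c, s) = 17 + c² (g(c, s) = c*c + 17 = c² + 17 = 17 + c²)
v = 436921/1296 (v = (17 + (-21/(3 + 15))²)² = (17 + (-21/18)²)² = (17 + (-21*1/18)²)² = (17 + (-7/6)²)² = (17 + 49/36)² = (661/36)² = 436921/1296 ≈ 337.13)
v/(1/(-160548 - 376364)) = 436921/(1296*(1/(-160548 - 376364))) = 436921/(1296*(1/(-536912))) = 436921/(1296*(-1/536912)) = (436921/1296)*(-536912) = -14661757997/81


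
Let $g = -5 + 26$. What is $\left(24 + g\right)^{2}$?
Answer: $2025$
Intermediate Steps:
$g = 21$
$\left(24 + g\right)^{2} = \left(24 + 21\right)^{2} = 45^{2} = 2025$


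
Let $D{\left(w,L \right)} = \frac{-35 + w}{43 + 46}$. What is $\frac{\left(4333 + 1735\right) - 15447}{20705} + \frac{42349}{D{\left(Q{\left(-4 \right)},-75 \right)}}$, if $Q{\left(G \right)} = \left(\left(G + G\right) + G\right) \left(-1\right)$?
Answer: $- \frac{78038623722}{476215} \approx -1.6387 \cdot 10^{5}$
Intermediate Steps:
$Q{\left(G \right)} = - 3 G$ ($Q{\left(G \right)} = \left(2 G + G\right) \left(-1\right) = 3 G \left(-1\right) = - 3 G$)
$D{\left(w,L \right)} = - \frac{35}{89} + \frac{w}{89}$ ($D{\left(w,L \right)} = \frac{-35 + w}{89} = \left(-35 + w\right) \frac{1}{89} = - \frac{35}{89} + \frac{w}{89}$)
$\frac{\left(4333 + 1735\right) - 15447}{20705} + \frac{42349}{D{\left(Q{\left(-4 \right)},-75 \right)}} = \frac{\left(4333 + 1735\right) - 15447}{20705} + \frac{42349}{- \frac{35}{89} + \frac{\left(-3\right) \left(-4\right)}{89}} = \left(6068 - 15447\right) \frac{1}{20705} + \frac{42349}{- \frac{35}{89} + \frac{1}{89} \cdot 12} = \left(-9379\right) \frac{1}{20705} + \frac{42349}{- \frac{35}{89} + \frac{12}{89}} = - \frac{9379}{20705} + \frac{42349}{- \frac{23}{89}} = - \frac{9379}{20705} + 42349 \left(- \frac{89}{23}\right) = - \frac{9379}{20705} - \frac{3769061}{23} = - \frac{78038623722}{476215}$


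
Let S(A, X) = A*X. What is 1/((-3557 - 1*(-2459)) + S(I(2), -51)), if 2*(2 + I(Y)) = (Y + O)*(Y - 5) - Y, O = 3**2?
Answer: -2/207 ≈ -0.0096618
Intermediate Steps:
O = 9
I(Y) = -2 - Y/2 + (-5 + Y)*(9 + Y)/2 (I(Y) = -2 + ((Y + 9)*(Y - 5) - Y)/2 = -2 + ((9 + Y)*(-5 + Y) - Y)/2 = -2 + ((-5 + Y)*(9 + Y) - Y)/2 = -2 + (-Y + (-5 + Y)*(9 + Y))/2 = -2 + (-Y/2 + (-5 + Y)*(9 + Y)/2) = -2 - Y/2 + (-5 + Y)*(9 + Y)/2)
1/((-3557 - 1*(-2459)) + S(I(2), -51)) = 1/((-3557 - 1*(-2459)) + (-49/2 + (1/2)*2**2 + (3/2)*2)*(-51)) = 1/((-3557 + 2459) + (-49/2 + (1/2)*4 + 3)*(-51)) = 1/(-1098 + (-49/2 + 2 + 3)*(-51)) = 1/(-1098 - 39/2*(-51)) = 1/(-1098 + 1989/2) = 1/(-207/2) = -2/207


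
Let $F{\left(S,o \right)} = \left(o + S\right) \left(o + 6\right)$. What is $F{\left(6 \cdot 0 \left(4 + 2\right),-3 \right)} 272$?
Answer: $-2448$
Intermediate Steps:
$F{\left(S,o \right)} = \left(6 + o\right) \left(S + o\right)$ ($F{\left(S,o \right)} = \left(S + o\right) \left(6 + o\right) = \left(6 + o\right) \left(S + o\right)$)
$F{\left(6 \cdot 0 \left(4 + 2\right),-3 \right)} 272 = \left(\left(-3\right)^{2} + 6 \cdot 6 \cdot 0 \left(4 + 2\right) + 6 \left(-3\right) + 6 \cdot 0 \left(4 + 2\right) \left(-3\right)\right) 272 = \left(9 + 6 \cdot 0 \cdot 6 - 18 + 0 \cdot 6 \left(-3\right)\right) 272 = \left(9 + 6 \cdot 0 - 18 + 0 \left(-3\right)\right) 272 = \left(9 + 0 - 18 + 0\right) 272 = \left(-9\right) 272 = -2448$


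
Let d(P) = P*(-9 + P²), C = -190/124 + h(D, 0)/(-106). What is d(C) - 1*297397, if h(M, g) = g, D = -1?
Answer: -70875602971/238328 ≈ -2.9739e+5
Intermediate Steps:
C = -95/62 (C = -190/124 + 0/(-106) = -190*1/124 + 0*(-1/106) = -95/62 + 0 = -95/62 ≈ -1.5323)
d(C) - 1*297397 = -95*(-9 + (-95/62)²)/62 - 1*297397 = -95*(-9 + 9025/3844)/62 - 297397 = -95/62*(-25571/3844) - 297397 = 2429245/238328 - 297397 = -70875602971/238328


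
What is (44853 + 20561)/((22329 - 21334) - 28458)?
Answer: -65414/27463 ≈ -2.3819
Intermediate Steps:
(44853 + 20561)/((22329 - 21334) - 28458) = 65414/(995 - 28458) = 65414/(-27463) = 65414*(-1/27463) = -65414/27463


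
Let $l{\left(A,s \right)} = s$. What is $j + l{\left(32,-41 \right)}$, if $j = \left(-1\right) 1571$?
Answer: $-1612$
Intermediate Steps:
$j = -1571$
$j + l{\left(32,-41 \right)} = -1571 - 41 = -1612$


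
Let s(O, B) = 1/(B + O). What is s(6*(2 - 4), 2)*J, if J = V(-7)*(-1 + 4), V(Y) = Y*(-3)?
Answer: -63/10 ≈ -6.3000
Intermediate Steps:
V(Y) = -3*Y
J = 63 (J = (-3*(-7))*(-1 + 4) = 21*3 = 63)
s(6*(2 - 4), 2)*J = 63/(2 + 6*(2 - 4)) = 63/(2 + 6*(-2)) = 63/(2 - 12) = 63/(-10) = -1/10*63 = -63/10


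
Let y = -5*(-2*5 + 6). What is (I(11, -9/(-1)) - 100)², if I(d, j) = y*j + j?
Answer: 7921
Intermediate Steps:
y = 20 (y = -5*(-10 + 6) = -5*(-4) = 20)
I(d, j) = 21*j (I(d, j) = 20*j + j = 21*j)
(I(11, -9/(-1)) - 100)² = (21*(-9/(-1)) - 100)² = (21*(-9*(-1)) - 100)² = (21*9 - 100)² = (189 - 100)² = 89² = 7921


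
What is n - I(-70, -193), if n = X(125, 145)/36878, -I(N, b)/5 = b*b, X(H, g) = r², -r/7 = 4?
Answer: 3434171947/18439 ≈ 1.8625e+5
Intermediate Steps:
r = -28 (r = -7*4 = -28)
X(H, g) = 784 (X(H, g) = (-28)² = 784)
I(N, b) = -5*b² (I(N, b) = -5*b*b = -5*b²)
n = 392/18439 (n = 784/36878 = 784*(1/36878) = 392/18439 ≈ 0.021259)
n - I(-70, -193) = 392/18439 - (-5)*(-193)² = 392/18439 - (-5)*37249 = 392/18439 - 1*(-186245) = 392/18439 + 186245 = 3434171947/18439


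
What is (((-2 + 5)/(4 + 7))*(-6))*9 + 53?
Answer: 421/11 ≈ 38.273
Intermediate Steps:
(((-2 + 5)/(4 + 7))*(-6))*9 + 53 = ((3/11)*(-6))*9 + 53 = -18/11*9 + 53 = -162/11 + 53 = 421/11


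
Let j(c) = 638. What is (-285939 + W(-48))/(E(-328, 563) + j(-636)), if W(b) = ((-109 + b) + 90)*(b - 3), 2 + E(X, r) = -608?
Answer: -141261/14 ≈ -10090.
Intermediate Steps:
E(X, r) = -610 (E(X, r) = -2 - 608 = -610)
W(b) = (-19 + b)*(-3 + b)
(-285939 + W(-48))/(E(-328, 563) + j(-636)) = (-285939 + (57 + (-48)**2 - 22*(-48)))/(-610 + 638) = (-285939 + (57 + 2304 + 1056))/28 = (-285939 + 3417)*(1/28) = -282522*1/28 = -141261/14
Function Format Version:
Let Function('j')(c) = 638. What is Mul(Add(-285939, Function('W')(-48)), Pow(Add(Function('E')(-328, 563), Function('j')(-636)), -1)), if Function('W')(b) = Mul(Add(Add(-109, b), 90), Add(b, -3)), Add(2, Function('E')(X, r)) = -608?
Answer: Rational(-141261, 14) ≈ -10090.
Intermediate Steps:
Function('E')(X, r) = -610 (Function('E')(X, r) = Add(-2, -608) = -610)
Function('W')(b) = Mul(Add(-19, b), Add(-3, b))
Mul(Add(-285939, Function('W')(-48)), Pow(Add(Function('E')(-328, 563), Function('j')(-636)), -1)) = Mul(Add(-285939, Add(57, Pow(-48, 2), Mul(-22, -48))), Pow(Add(-610, 638), -1)) = Mul(Add(-285939, Add(57, 2304, 1056)), Pow(28, -1)) = Mul(Add(-285939, 3417), Rational(1, 28)) = Mul(-282522, Rational(1, 28)) = Rational(-141261, 14)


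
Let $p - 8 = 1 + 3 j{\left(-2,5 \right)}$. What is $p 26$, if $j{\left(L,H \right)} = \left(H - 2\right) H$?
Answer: $1404$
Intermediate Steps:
$j{\left(L,H \right)} = H \left(-2 + H\right)$ ($j{\left(L,H \right)} = \left(-2 + H\right) H = H \left(-2 + H\right)$)
$p = 54$ ($p = 8 + \left(1 + 3 \cdot 5 \left(-2 + 5\right)\right) = 8 + \left(1 + 3 \cdot 5 \cdot 3\right) = 8 + \left(1 + 3 \cdot 15\right) = 8 + \left(1 + 45\right) = 8 + 46 = 54$)
$p 26 = 54 \cdot 26 = 1404$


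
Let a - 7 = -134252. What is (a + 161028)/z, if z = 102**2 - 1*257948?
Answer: -26783/247544 ≈ -0.10819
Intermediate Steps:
a = -134245 (a = 7 - 134252 = -134245)
z = -247544 (z = 10404 - 257948 = -247544)
(a + 161028)/z = (-134245 + 161028)/(-247544) = 26783*(-1/247544) = -26783/247544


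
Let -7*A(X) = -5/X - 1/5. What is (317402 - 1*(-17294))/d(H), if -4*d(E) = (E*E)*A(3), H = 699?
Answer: -1673480/162867 ≈ -10.275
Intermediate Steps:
A(X) = 1/35 + 5/(7*X) (A(X) = -(-5/X - 1/5)/7 = -(-5/X - 1*⅕)/7 = -(-5/X - ⅕)/7 = -(-⅕ - 5/X)/7 = 1/35 + 5/(7*X))
d(E) = -E²/15 (d(E) = -E*E*(1/35)*(25 + 3)/3/4 = -E²*(1/35)*(⅓)*28/4 = -E²*4/(4*15) = -E²/15)
(317402 - 1*(-17294))/d(H) = (317402 - 1*(-17294))/((-1/15*699²)) = (317402 + 17294)/((-1/15*488601)) = 334696/(-162867/5) = 334696*(-5/162867) = -1673480/162867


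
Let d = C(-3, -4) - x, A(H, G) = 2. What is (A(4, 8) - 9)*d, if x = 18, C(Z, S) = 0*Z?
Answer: 126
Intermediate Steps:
C(Z, S) = 0
d = -18 (d = 0 - 1*18 = 0 - 18 = -18)
(A(4, 8) - 9)*d = (2 - 9)*(-18) = -7*(-18) = 126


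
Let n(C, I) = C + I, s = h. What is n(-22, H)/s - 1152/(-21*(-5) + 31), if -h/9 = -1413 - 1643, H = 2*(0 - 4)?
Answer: -660181/77928 ≈ -8.4717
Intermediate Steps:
H = -8 (H = 2*(-4) = -8)
h = 27504 (h = -9*(-1413 - 1643) = -9*(-3056) = 27504)
s = 27504
n(-22, H)/s - 1152/(-21*(-5) + 31) = (-22 - 8)/27504 - 1152/(-21*(-5) + 31) = -30*1/27504 - 1152/(105 + 31) = -5/4584 - 1152/136 = -5/4584 - 1152*1/136 = -5/4584 - 144/17 = -660181/77928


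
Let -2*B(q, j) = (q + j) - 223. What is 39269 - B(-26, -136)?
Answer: 78153/2 ≈ 39077.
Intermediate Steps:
B(q, j) = 223/2 - j/2 - q/2 (B(q, j) = -((q + j) - 223)/2 = -((j + q) - 223)/2 = -(-223 + j + q)/2 = 223/2 - j/2 - q/2)
39269 - B(-26, -136) = 39269 - (223/2 - ½*(-136) - ½*(-26)) = 39269 - (223/2 + 68 + 13) = 39269 - 1*385/2 = 39269 - 385/2 = 78153/2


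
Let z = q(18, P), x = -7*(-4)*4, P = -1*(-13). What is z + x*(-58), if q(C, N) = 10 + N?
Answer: -6473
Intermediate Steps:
P = 13
x = 112 (x = 28*4 = 112)
z = 23 (z = 10 + 13 = 23)
z + x*(-58) = 23 + 112*(-58) = 23 - 6496 = -6473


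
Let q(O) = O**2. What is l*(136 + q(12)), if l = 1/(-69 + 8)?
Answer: -280/61 ≈ -4.5902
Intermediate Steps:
l = -1/61 (l = 1/(-61) = -1/61 ≈ -0.016393)
l*(136 + q(12)) = -(136 + 12**2)/61 = -(136 + 144)/61 = -1/61*280 = -280/61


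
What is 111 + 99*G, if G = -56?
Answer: -5433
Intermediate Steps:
111 + 99*G = 111 + 99*(-56) = 111 - 5544 = -5433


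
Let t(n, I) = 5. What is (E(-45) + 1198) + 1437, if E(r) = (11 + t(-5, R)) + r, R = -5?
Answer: 2606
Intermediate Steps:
E(r) = 16 + r (E(r) = (11 + 5) + r = 16 + r)
(E(-45) + 1198) + 1437 = ((16 - 45) + 1198) + 1437 = (-29 + 1198) + 1437 = 1169 + 1437 = 2606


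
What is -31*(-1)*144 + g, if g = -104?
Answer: 4360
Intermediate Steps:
-31*(-1)*144 + g = -31*(-1)*144 - 104 = 31*144 - 104 = 4464 - 104 = 4360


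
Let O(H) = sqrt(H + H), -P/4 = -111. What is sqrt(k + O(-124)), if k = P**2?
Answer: sqrt(197136 + 2*I*sqrt(62)) ≈ 444.0 + 0.018*I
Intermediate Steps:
P = 444 (P = -4*(-111) = 444)
k = 197136 (k = 444**2 = 197136)
O(H) = sqrt(2)*sqrt(H) (O(H) = sqrt(2*H) = sqrt(2)*sqrt(H))
sqrt(k + O(-124)) = sqrt(197136 + sqrt(2)*sqrt(-124)) = sqrt(197136 + sqrt(2)*(2*I*sqrt(31))) = sqrt(197136 + 2*I*sqrt(62))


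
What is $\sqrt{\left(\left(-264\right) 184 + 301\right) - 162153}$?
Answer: $2 i \sqrt{52607} \approx 458.72 i$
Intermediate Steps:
$\sqrt{\left(\left(-264\right) 184 + 301\right) - 162153} = \sqrt{\left(-48576 + 301\right) - 162153} = \sqrt{-48275 - 162153} = \sqrt{-210428} = 2 i \sqrt{52607}$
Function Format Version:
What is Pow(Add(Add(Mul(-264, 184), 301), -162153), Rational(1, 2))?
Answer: Mul(2, I, Pow(52607, Rational(1, 2))) ≈ Mul(458.72, I)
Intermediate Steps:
Pow(Add(Add(Mul(-264, 184), 301), -162153), Rational(1, 2)) = Pow(Add(Add(-48576, 301), -162153), Rational(1, 2)) = Pow(Add(-48275, -162153), Rational(1, 2)) = Pow(-210428, Rational(1, 2)) = Mul(2, I, Pow(52607, Rational(1, 2)))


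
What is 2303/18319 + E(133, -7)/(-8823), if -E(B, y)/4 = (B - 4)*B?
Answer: 60834081/7696597 ≈ 7.9040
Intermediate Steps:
E(B, y) = -4*B*(-4 + B) (E(B, y) = -4*(B - 4)*B = -4*(-4 + B)*B = -4*B*(-4 + B))
2303/18319 + E(133, -7)/(-8823) = 2303/18319 + (4*133*(4 - 1*133))/(-8823) = 2303*(1/18319) + (4*133*(4 - 133))*(-1/8823) = 329/2617 + (4*133*(-129))*(-1/8823) = 329/2617 - 68628*(-1/8823) = 329/2617 + 22876/2941 = 60834081/7696597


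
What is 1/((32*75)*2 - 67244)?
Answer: -1/62444 ≈ -1.6014e-5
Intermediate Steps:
1/((32*75)*2 - 67244) = 1/(2400*2 - 67244) = 1/(4800 - 67244) = 1/(-62444) = -1/62444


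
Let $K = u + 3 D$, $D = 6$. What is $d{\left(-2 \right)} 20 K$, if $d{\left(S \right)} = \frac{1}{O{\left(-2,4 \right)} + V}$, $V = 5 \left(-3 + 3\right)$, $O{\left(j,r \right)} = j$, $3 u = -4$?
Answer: $- \frac{500}{3} \approx -166.67$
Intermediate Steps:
$u = - \frac{4}{3}$ ($u = \frac{1}{3} \left(-4\right) = - \frac{4}{3} \approx -1.3333$)
$K = \frac{50}{3}$ ($K = - \frac{4}{3} + 3 \cdot 6 = - \frac{4}{3} + 18 = \frac{50}{3} \approx 16.667$)
$V = 0$ ($V = 5 \cdot 0 = 0$)
$d{\left(S \right)} = - \frac{1}{2}$ ($d{\left(S \right)} = \frac{1}{-2 + 0} = \frac{1}{-2} = - \frac{1}{2}$)
$d{\left(-2 \right)} 20 K = \left(- \frac{1}{2}\right) 20 \cdot \frac{50}{3} = \left(-10\right) \frac{50}{3} = - \frac{500}{3}$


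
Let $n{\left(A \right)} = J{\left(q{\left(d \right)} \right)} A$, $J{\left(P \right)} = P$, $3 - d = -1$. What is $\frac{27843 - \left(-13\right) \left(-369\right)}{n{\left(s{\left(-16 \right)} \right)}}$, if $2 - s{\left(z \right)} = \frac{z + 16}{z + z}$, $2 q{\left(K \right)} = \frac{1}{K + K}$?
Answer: $184368$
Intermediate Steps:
$d = 4$ ($d = 3 - -1 = 3 + 1 = 4$)
$q{\left(K \right)} = \frac{1}{4 K}$ ($q{\left(K \right)} = \frac{1}{2 \left(K + K\right)} = \frac{1}{2 \cdot 2 K} = \frac{\frac{1}{2} \frac{1}{K}}{2} = \frac{1}{4 K}$)
$s{\left(z \right)} = 2 - \frac{16 + z}{2 z}$ ($s{\left(z \right)} = 2 - \frac{z + 16}{z + z} = 2 - \frac{16 + z}{2 z}$)
$n{\left(A \right)} = \frac{A}{16}$ ($n{\left(A \right)} = \frac{1}{4 \cdot 4} A = \frac{1}{4} \cdot \frac{1}{4} A = \frac{A}{16}$)
$\frac{27843 - \left(-13\right) \left(-369\right)}{n{\left(s{\left(-16 \right)} \right)}} = \frac{27843 - \left(-13\right) \left(-369\right)}{\frac{1}{16} \left(\frac{3}{2} - \frac{8}{-16}\right)} = \frac{27843 - 4797}{\frac{1}{16} \left(\frac{3}{2} - - \frac{1}{2}\right)} = \frac{27843 - 4797}{\frac{1}{16} \left(\frac{3}{2} + \frac{1}{2}\right)} = \frac{23046}{\frac{1}{16} \cdot 2} = 23046 \frac{1}{\frac{1}{8}} = 23046 \cdot 8 = 184368$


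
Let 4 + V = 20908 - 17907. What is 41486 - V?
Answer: 38489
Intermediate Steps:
V = 2997 (V = -4 + (20908 - 17907) = -4 + 3001 = 2997)
41486 - V = 41486 - 1*2997 = 41486 - 2997 = 38489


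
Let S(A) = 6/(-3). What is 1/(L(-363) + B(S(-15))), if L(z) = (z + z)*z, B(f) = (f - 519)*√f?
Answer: 131769/34726410163 + 521*I*√2/69452820326 ≈ 3.7945e-6 + 1.0609e-8*I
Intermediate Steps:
S(A) = -2 (S(A) = 6*(-⅓) = -2)
B(f) = √f*(-519 + f) (B(f) = (-519 + f)*√f = √f*(-519 + f))
L(z) = 2*z² (L(z) = (2*z)*z = 2*z²)
1/(L(-363) + B(S(-15))) = 1/(2*(-363)² + √(-2)*(-519 - 2)) = 1/(2*131769 + (I*√2)*(-521)) = 1/(263538 - 521*I*√2)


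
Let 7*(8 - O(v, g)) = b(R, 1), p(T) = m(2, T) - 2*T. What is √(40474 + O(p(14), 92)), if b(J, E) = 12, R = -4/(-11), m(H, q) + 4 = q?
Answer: √1983534/7 ≈ 201.20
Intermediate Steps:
m(H, q) = -4 + q
R = 4/11 (R = -4*(-1/11) = 4/11 ≈ 0.36364)
p(T) = -4 - T (p(T) = (-4 + T) - 2*T = -4 - T)
O(v, g) = 44/7 (O(v, g) = 8 - ⅐*12 = 8 - 12/7 = 44/7)
√(40474 + O(p(14), 92)) = √(40474 + 44/7) = √(283362/7) = √1983534/7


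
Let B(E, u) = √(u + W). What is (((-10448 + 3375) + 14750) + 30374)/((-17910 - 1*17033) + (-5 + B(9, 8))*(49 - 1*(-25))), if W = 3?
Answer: -1343694963/1246947733 - 2815774*√11/1246947733 ≈ -1.0851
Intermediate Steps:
B(E, u) = √(3 + u) (B(E, u) = √(u + 3) = √(3 + u))
(((-10448 + 3375) + 14750) + 30374)/((-17910 - 1*17033) + (-5 + B(9, 8))*(49 - 1*(-25))) = (((-10448 + 3375) + 14750) + 30374)/((-17910 - 1*17033) + (-5 + √(3 + 8))*(49 - 1*(-25))) = ((-7073 + 14750) + 30374)/((-17910 - 17033) + (-5 + √11)*(49 + 25)) = (7677 + 30374)/(-34943 + (-5 + √11)*74) = 38051/(-34943 + (-370 + 74*√11)) = 38051/(-35313 + 74*√11)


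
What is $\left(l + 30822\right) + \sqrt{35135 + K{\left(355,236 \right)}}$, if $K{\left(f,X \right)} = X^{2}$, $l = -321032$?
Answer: $-290210 + \sqrt{90831} \approx -2.8991 \cdot 10^{5}$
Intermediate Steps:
$\left(l + 30822\right) + \sqrt{35135 + K{\left(355,236 \right)}} = \left(-321032 + 30822\right) + \sqrt{35135 + 236^{2}} = -290210 + \sqrt{35135 + 55696} = -290210 + \sqrt{90831}$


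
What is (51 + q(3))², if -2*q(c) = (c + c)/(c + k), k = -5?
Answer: 11025/4 ≈ 2756.3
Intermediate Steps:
q(c) = -c/(-5 + c) (q(c) = -(c + c)/(2*(c - 5)) = -2*c/(2*(-5 + c)) = -c/(-5 + c))
(51 + q(3))² = (51 - 1*3/(-5 + 3))² = (51 - 1*3/(-2))² = (51 - 1*3*(-½))² = (51 + 3/2)² = (105/2)² = 11025/4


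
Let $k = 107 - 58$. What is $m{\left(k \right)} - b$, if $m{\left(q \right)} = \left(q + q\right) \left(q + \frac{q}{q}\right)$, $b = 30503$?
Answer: $-25603$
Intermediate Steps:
$k = 49$ ($k = 107 - 58 = 49$)
$m{\left(q \right)} = 2 q \left(1 + q\right)$ ($m{\left(q \right)} = 2 q \left(q + 1\right) = 2 q \left(1 + q\right)$)
$m{\left(k \right)} - b = 2 \cdot 49 \left(1 + 49\right) - 30503 = 2 \cdot 49 \cdot 50 - 30503 = 4900 - 30503 = -25603$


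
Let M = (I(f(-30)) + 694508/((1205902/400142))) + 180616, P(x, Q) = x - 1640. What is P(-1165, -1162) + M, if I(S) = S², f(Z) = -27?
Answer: 246601781608/602951 ≈ 4.0899e+5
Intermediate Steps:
P(x, Q) = -1640 + x
M = 248293059163/602951 (M = ((-27)² + 694508/((1205902/400142))) + 180616 = (729 + 694508/((1205902*(1/400142)))) + 180616 = (729 + 694508/(602951/200071)) + 180616 = (729 + 694508*(200071/602951)) + 180616 = (729 + 138950910068/602951) + 180616 = 139390461347/602951 + 180616 = 248293059163/602951 ≈ 4.1180e+5)
P(-1165, -1162) + M = (-1640 - 1165) + 248293059163/602951 = -2805 + 248293059163/602951 = 246601781608/602951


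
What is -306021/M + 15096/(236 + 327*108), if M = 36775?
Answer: -1290562899/163428100 ≈ -7.8968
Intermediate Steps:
-306021/M + 15096/(236 + 327*108) = -306021/36775 + 15096/(236 + 327*108) = -306021*1/36775 + 15096/(236 + 35316) = -306021/36775 + 15096/35552 = -306021/36775 + 15096*(1/35552) = -306021/36775 + 1887/4444 = -1290562899/163428100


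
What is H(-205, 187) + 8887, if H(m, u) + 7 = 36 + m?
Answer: 8711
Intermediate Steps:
H(m, u) = 29 + m (H(m, u) = -7 + (36 + m) = 29 + m)
H(-205, 187) + 8887 = (29 - 205) + 8887 = -176 + 8887 = 8711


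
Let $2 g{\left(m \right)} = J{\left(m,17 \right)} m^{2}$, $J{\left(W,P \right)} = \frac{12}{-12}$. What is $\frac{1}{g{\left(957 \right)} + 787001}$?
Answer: $\frac{2}{658153} \approx 3.0388 \cdot 10^{-6}$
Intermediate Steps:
$J{\left(W,P \right)} = -1$ ($J{\left(W,P \right)} = 12 \left(- \frac{1}{12}\right) = -1$)
$g{\left(m \right)} = - \frac{m^{2}}{2}$ ($g{\left(m \right)} = \frac{\left(-1\right) m^{2}}{2} = - \frac{m^{2}}{2}$)
$\frac{1}{g{\left(957 \right)} + 787001} = \frac{1}{- \frac{957^{2}}{2} + 787001} = \frac{1}{\left(- \frac{1}{2}\right) 915849 + 787001} = \frac{1}{- \frac{915849}{2} + 787001} = \frac{1}{\frac{658153}{2}} = \frac{2}{658153}$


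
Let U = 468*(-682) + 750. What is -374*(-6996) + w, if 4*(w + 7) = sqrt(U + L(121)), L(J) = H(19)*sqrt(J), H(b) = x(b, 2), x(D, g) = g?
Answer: 2616497 + I*sqrt(79601)/2 ≈ 2.6165e+6 + 141.07*I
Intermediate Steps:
H(b) = 2
U = -318426 (U = -319176 + 750 = -318426)
L(J) = 2*sqrt(J)
w = -7 + I*sqrt(79601)/2 (w = -7 + sqrt(-318426 + 2*sqrt(121))/4 = -7 + sqrt(-318426 + 2*11)/4 = -7 + sqrt(-318426 + 22)/4 = -7 + sqrt(-318404)/4 = -7 + (2*I*sqrt(79601))/4 = -7 + I*sqrt(79601)/2 ≈ -7.0 + 141.07*I)
-374*(-6996) + w = -374*(-6996) + (-7 + I*sqrt(79601)/2) = 2616504 + (-7 + I*sqrt(79601)/2) = 2616497 + I*sqrt(79601)/2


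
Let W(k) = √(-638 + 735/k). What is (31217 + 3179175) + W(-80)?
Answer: 3210392 + I*√10355/4 ≈ 3.2104e+6 + 25.44*I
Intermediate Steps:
(31217 + 3179175) + W(-80) = (31217 + 3179175) + √(-638 + 735/(-80)) = 3210392 + √(-638 + 735*(-1/80)) = 3210392 + √(-638 - 147/16) = 3210392 + √(-10355/16) = 3210392 + I*√10355/4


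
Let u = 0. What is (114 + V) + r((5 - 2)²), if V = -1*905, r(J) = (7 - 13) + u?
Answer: -797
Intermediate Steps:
r(J) = -6 (r(J) = (7 - 13) + 0 = -6 + 0 = -6)
V = -905
(114 + V) + r((5 - 2)²) = (114 - 905) - 6 = -791 - 6 = -797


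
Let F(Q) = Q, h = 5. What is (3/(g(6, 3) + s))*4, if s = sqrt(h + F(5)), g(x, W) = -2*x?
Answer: -72/67 - 6*sqrt(10)/67 ≈ -1.3578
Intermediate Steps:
s = sqrt(10) (s = sqrt(5 + 5) = sqrt(10) ≈ 3.1623)
(3/(g(6, 3) + s))*4 = (3/(-2*6 + sqrt(10)))*4 = (3/(-12 + sqrt(10)))*4 = 12/(-12 + sqrt(10))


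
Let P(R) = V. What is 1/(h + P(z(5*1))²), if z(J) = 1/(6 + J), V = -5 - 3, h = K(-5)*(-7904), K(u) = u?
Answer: 1/39584 ≈ 2.5263e-5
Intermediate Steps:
h = 39520 (h = -5*(-7904) = 39520)
V = -8
P(R) = -8
1/(h + P(z(5*1))²) = 1/(39520 + (-8)²) = 1/(39520 + 64) = 1/39584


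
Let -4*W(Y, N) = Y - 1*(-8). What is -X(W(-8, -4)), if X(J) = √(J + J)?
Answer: 0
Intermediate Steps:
W(Y, N) = -2 - Y/4 (W(Y, N) = -(Y - 1*(-8))/4 = -(Y + 8)/4 = -(8 + Y)/4 = -2 - Y/4)
X(J) = √2*√J (X(J) = √(2*J) = √2*√J)
-X(W(-8, -4)) = -√2*√(-2 - ¼*(-8)) = -√2*√(-2 + 2) = -√2*√0 = -√2*0 = -1*0 = 0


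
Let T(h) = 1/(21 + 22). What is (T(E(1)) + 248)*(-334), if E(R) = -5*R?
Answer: -3562110/43 ≈ -82840.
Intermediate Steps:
T(h) = 1/43
(T(E(1)) + 248)*(-334) = (1/43 + 248)*(-334) = (10665/43)*(-334) = -3562110/43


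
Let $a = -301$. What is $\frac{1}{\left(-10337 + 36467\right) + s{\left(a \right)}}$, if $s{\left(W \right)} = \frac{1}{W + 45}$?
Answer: $\frac{256}{6689279} \approx 3.827 \cdot 10^{-5}$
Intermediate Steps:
$s{\left(W \right)} = \frac{1}{45 + W}$
$\frac{1}{\left(-10337 + 36467\right) + s{\left(a \right)}} = \frac{1}{\left(-10337 + 36467\right) + \frac{1}{45 - 301}} = \frac{1}{26130 + \frac{1}{-256}} = \frac{1}{26130 - \frac{1}{256}} = \frac{1}{\frac{6689279}{256}} = \frac{256}{6689279}$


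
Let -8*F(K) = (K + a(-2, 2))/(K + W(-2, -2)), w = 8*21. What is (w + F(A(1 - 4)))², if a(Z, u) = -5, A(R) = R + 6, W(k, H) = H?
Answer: 452929/16 ≈ 28308.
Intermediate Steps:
A(R) = 6 + R
w = 168
F(K) = -(-5 + K)/(8*(-2 + K)) (F(K) = -(K - 5)/(8*(K - 2)) = -(-5 + K)/(8*(-2 + K)))
(w + F(A(1 - 4)))² = (168 + (5 - (6 + (1 - 4)))/(8*(-2 + (6 + (1 - 4)))))² = (168 + (5 - (6 - 3))/(8*(-2 + (6 - 3))))² = (168 + (5 - 1*3)/(8*(-2 + 3)))² = (168 + (⅛)*(5 - 3)/1)² = (168 + (⅛)*1*2)² = (168 + ¼)² = (673/4)² = 452929/16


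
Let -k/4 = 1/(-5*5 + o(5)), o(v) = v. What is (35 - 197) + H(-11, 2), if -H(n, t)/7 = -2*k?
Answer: -796/5 ≈ -159.20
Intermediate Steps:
k = 1/5 (k = -4/(-5*5 + 5) = -4/(-25 + 5) = -4/(-20) = -4*(-1/20) = 1/5 ≈ 0.20000)
H(n, t) = 14/5 (H(n, t) = -(-14)/5 = -7*(-2/5) = 14/5)
(35 - 197) + H(-11, 2) = (35 - 197) + 14/5 = -162 + 14/5 = -796/5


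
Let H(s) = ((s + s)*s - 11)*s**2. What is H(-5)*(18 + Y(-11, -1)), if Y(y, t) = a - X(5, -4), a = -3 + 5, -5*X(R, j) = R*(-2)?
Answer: 17550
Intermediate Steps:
X(R, j) = 2*R/5 (X(R, j) = -R*(-2)/5 = -(-2)*R/5 = 2*R/5)
H(s) = s**2*(-11 + 2*s**2) (H(s) = ((2*s)*s - 11)*s**2 = (2*s**2 - 11)*s**2 = (-11 + 2*s**2)*s**2 = s**2*(-11 + 2*s**2))
a = 2
Y(y, t) = 0 (Y(y, t) = 2 - 2*5/5 = 2 - 1*2 = 2 - 2 = 0)
H(-5)*(18 + Y(-11, -1)) = ((-5)**2*(-11 + 2*(-5)**2))*(18 + 0) = (25*(-11 + 2*25))*18 = (25*(-11 + 50))*18 = (25*39)*18 = 975*18 = 17550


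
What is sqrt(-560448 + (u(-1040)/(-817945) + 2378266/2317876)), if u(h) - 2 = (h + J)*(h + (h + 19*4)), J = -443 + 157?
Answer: I*sqrt(4162174515191532392164265830)/86177049310 ≈ 748.63*I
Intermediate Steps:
J = -286
u(h) = 2 + (-286 + h)*(76 + 2*h) (u(h) = 2 + (h - 286)*(h + (h + 19*4)) = 2 + (-286 + h)*(h + (h + 76)) = 2 + (-286 + h)*(h + (76 + h)) = 2 + (-286 + h)*(76 + 2*h))
sqrt(-560448 + (u(-1040)/(-817945) + 2378266/2317876)) = sqrt(-560448 + ((-21734 - 496*(-1040) + 2*(-1040)**2)/(-817945) + 2378266/2317876)) = sqrt(-560448 + ((-21734 + 515840 + 2*1081600)*(-1/817945) + 2378266*(1/2317876))) = sqrt(-560448 + ((-21734 + 515840 + 2163200)*(-1/817945) + 108103/105358)) = sqrt(-560448 + (2657306*(-1/817945) + 108103/105358)) = sqrt(-560448 + (-2657306/817945 + 108103/105358)) = sqrt(-560448 - 191546137213/86177049310) = sqrt(-48297946477828093/86177049310) = I*sqrt(4162174515191532392164265830)/86177049310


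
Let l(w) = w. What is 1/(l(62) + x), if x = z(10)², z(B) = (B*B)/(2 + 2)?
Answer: 1/687 ≈ 0.0014556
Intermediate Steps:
z(B) = B²/4
x = 625 (x = ((¼)*10²)² = ((¼)*100)² = 25² = 625)
1/(l(62) + x) = 1/(62 + 625) = 1/687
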